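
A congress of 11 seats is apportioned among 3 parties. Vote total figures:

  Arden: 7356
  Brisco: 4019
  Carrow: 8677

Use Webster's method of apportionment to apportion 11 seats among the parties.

Standard divisor 20052/11 ≈ 1822.909; standard quotas: Arden 4.035, Brisco 2.205, Carrow 4.760.
Rounding to the nearest integer gives Arden 4, Brisco 2, Carrow 5 — total 11, matching the house size, so no adjustment is needed.

Arden: 4, Brisco: 2, Carrow: 5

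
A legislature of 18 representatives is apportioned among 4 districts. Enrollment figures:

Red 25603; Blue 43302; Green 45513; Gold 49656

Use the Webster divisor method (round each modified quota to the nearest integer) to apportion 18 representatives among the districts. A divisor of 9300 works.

With modified divisor 9300: modified quotas Red 2.753, Blue 4.656, Green 4.894, Gold 5.339.
Rounding to the nearest integer: Red 3, Blue 5, Green 5, Gold 5 (total 18).

Red: 3; Blue: 5; Green: 5; Gold: 5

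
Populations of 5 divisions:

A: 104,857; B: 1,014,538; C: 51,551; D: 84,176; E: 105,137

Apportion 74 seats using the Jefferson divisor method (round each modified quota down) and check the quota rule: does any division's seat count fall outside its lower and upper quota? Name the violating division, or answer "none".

Standard quotas: A 5.704, B 55.192, C 2.804, D 4.579, E 5.720.
Jefferson allocation: A 5, B 57, C 2, D 4, E 6.
B has quota 55.192 (lower 55, upper 56) but receives 57 — outside the quota interval.

B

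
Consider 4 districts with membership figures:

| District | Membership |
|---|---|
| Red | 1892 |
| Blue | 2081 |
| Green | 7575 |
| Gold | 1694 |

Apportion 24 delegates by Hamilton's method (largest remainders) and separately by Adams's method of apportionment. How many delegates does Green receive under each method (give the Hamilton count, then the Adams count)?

Hamilton: Red 3, Blue 4, Green 14, Gold 3.
Adams: Red 4, Blue 4, Green 13, Gold 3.
Green gets 14 under Hamilton and 13 under Adams.

14 and 13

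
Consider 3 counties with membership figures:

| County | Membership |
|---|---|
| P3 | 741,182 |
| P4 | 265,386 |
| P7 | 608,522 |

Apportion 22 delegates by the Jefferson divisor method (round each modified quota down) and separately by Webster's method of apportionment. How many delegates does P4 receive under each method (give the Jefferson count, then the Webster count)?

Jefferson: P3 10, P4 3, P7 9.
Webster: P3 10, P4 4, P7 8.
P4 gets 3 under Jefferson and 4 under Webster.

3 and 4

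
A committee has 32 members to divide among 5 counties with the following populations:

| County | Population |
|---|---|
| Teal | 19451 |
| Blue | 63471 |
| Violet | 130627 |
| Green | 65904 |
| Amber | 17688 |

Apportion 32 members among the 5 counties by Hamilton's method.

Total 297141; standard divisor 297141/32 ≈ 9285.656.
Standard quotas: Teal 2.0947, Blue 6.8354, Violet 14.0676, Green 7.0974, Amber 1.9049.
Lower quotas: Teal 2, Blue 6, Violet 14, Green 7, Amber 1 (sum 30, leaving 2 seats).
Remainders in descending order: Amber 0.9049, Blue 0.8354, Green 0.0974, Teal 0.0947, Violet 0.0676.
The surplus seats go to Amber, Blue.

Teal 2, Blue 7, Violet 14, Green 7, Amber 2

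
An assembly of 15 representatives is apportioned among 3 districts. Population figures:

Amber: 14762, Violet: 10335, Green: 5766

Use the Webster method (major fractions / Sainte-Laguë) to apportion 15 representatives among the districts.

Standard divisor 30863/15 ≈ 2057.533; standard quotas: Amber 7.175, Violet 5.023, Green 2.802.
Rounding to the nearest integer gives Amber 7, Violet 5, Green 3 — total 15, matching the house size, so no adjustment is needed.

Amber 7, Violet 5, Green 3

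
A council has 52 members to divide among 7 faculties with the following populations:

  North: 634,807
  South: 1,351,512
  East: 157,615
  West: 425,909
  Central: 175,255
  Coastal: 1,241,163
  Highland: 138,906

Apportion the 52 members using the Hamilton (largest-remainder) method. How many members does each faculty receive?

North 8, South 17, East 2, West 5, Central 2, Coastal 16, Highland 2

The standard divisor is 4125167/52 ≈ 79330.135.
Standard quotas: North 8.0021, South 17.0366, East 1.9868, West 5.3688, Central 2.2092, Coastal 15.6455, Highland 1.7510.
Lower quotas: North 8, South 17, East 1, West 5, Central 2, Coastal 15, Highland 1 (sum 49, leaving 3 seats).
Remainders in descending order: East 0.9868, Highland 0.7510, Coastal 0.6455, West 0.3688, Central 0.2092, South 0.0366, North 0.0021.
Largest remainders: East, Highland, Coastal receive the extra seats.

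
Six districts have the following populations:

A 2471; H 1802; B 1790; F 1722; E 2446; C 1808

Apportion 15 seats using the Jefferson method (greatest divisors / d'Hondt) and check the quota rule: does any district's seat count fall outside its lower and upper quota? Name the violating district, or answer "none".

Standard quotas: A 3.079, H 2.245, B 2.230, F 2.146, E 3.048, C 2.253.
Jefferson allocation: A 4, H 2, B 2, F 2, E 3, C 2.
Every allocation lies between the lower and upper quota.

none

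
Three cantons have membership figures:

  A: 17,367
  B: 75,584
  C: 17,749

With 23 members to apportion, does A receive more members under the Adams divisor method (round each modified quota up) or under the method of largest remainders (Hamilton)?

Adams

Adams: A 4, B 15, C 4.
Hamilton: A 3, B 16, C 4.
A gets 4 under Adams and 3 under Hamilton.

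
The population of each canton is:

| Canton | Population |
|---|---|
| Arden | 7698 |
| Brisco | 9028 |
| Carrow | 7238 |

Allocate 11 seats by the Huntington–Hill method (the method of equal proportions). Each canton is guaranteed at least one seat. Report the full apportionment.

With divisor 2156: modified quotas Arden 3.571, Brisco 4.187, Carrow 3.357.
Geometric-mean thresholds: Arden √(3·4)=3.464, Brisco √(4·5)=4.472, Carrow √(3·4)=3.464.
Each quota rounded against its threshold gives Arden 4, Brisco 4, Carrow 3 (total 11).

Arden: 4, Brisco: 4, Carrow: 3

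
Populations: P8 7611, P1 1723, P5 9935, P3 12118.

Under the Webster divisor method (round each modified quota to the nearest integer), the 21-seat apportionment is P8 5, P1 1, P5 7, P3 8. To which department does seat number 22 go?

P3

Priority for the next seat is population ÷ (current seats + 0.5).
Priorities: P8 1383.818, P1 1148.667, P5 1324.667, P3 1425.647.
Highest priority: P3.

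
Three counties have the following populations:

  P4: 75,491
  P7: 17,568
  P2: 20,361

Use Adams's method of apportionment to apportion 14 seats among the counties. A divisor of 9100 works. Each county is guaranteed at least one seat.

With modified divisor 9100: modified quotas P4 8.296, P7 1.931, P2 2.237.
Rounding up: P4 9, P7 2, P2 3 (total 14).

P4: 9, P7: 2, P2: 3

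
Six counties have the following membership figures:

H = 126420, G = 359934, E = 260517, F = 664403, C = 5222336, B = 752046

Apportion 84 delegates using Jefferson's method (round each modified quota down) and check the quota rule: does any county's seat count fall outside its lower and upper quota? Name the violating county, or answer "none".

Standard quotas: H 1.438, G 4.094, E 2.963, F 7.557, C 59.396, B 8.553.
Jefferson allocation: H 1, G 4, E 3, F 7, C 61, B 8.
C has quota 59.396 (lower 59, upper 60) but receives 61 — outside the quota interval.

C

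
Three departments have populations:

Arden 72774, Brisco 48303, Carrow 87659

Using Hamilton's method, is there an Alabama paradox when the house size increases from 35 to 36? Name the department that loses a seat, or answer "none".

none

At 35 seats: Arden 12, Brisco 8, Carrow 15.
At 36 seats: Arden 13, Brisco 8, Carrow 15.
No department's allocation decreased.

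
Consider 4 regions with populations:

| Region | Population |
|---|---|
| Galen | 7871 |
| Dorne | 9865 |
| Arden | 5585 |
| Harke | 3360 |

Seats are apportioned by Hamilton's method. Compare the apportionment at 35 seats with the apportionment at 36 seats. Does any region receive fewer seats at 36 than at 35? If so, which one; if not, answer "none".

Harke

At 35 seats: Galen 10, Dorne 13, Arden 7, Harke 5.
At 36 seats: Galen 11, Dorne 13, Arden 8, Harke 4.
Harke drops from 5 to 4.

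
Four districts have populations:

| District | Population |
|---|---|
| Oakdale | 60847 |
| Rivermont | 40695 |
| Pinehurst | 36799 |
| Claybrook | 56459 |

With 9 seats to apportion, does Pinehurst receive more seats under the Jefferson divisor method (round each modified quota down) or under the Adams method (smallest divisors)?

Adams

Jefferson: Oakdale 3, Rivermont 2, Pinehurst 1, Claybrook 3.
Adams: Oakdale 3, Rivermont 2, Pinehurst 2, Claybrook 2.
Pinehurst gets 1 under Jefferson and 2 under Adams.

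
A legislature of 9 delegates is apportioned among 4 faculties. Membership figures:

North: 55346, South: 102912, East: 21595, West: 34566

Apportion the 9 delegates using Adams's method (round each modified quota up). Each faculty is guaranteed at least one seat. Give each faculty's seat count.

Standard divisor 214419/9 ≈ 23824.333; standard quotas: North 2.323, South 4.320, East 0.906, West 1.451.
Rounding up gives 3, 5, 1, 2 = 11 seats, so the divisor must be adjusted.
With modified divisor 31000: modified quotas North 1.785, South 3.320, East 0.697, West 1.115.
Rounding up: North 2, South 4, East 1, West 2 (total 9).

North 2, South 4, East 1, West 2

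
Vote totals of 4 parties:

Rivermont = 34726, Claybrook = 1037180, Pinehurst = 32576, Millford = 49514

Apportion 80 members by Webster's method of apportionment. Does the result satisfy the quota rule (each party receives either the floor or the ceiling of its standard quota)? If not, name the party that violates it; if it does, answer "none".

Standard quotas: Rivermont 2.407, Claybrook 71.902, Pinehurst 2.258, Millford 3.433.
Webster allocation: Rivermont 2, Claybrook 73, Pinehurst 2, Millford 3.
Claybrook has quota 71.902 (lower 71, upper 72) but receives 73 — outside the quota interval.

Claybrook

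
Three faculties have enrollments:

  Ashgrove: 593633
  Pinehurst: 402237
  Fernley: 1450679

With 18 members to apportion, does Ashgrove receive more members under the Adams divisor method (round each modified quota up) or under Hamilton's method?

Adams: Ashgrove 5, Pinehurst 3, Fernley 10.
Hamilton: Ashgrove 4, Pinehurst 3, Fernley 11.
Ashgrove gets 5 under Adams and 4 under Hamilton.

Adams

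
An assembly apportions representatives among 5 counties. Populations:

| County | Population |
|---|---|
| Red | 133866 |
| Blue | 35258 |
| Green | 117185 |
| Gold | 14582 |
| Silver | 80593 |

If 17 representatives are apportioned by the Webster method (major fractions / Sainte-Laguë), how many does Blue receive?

2

Standard divisor 381484/17 ≈ 22440.235; standard quotas: Red 5.965, Blue 1.571, Green 5.222, Gold 0.650, Silver 3.591.
Rounding to the nearest integer gives 6, 2, 5, 1, 4 = 18 seats, so the divisor must be adjusted.
With modified divisor 23170.2: modified quotas Red 5.778, Blue 1.522, Green 5.058, Gold 0.629, Silver 3.478.
Rounding to the nearest integer: Red 6, Blue 2, Green 5, Gold 1, Silver 3 (total 17).
Blue receives 2.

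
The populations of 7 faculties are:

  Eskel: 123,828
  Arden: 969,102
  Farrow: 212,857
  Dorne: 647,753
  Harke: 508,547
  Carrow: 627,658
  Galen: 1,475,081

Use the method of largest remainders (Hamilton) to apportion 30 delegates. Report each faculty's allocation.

Eskel 1, Arden 6, Farrow 2, Dorne 4, Harke 3, Carrow 4, Galen 10

The standard divisor is 4564826/30 ≈ 152160.867.
Standard quotas: Eskel 0.8138, Arden 6.3689, Farrow 1.3989, Dorne 4.2570, Harke 3.3422, Carrow 4.1250, Galen 9.6942.
Lower quotas: Eskel 0, Arden 6, Farrow 1, Dorne 4, Harke 3, Carrow 4, Galen 9 (sum 27, leaving 3 seats).
Remainders in descending order: Eskel 0.8138, Galen 0.6942, Farrow 0.3989, Arden 0.3689, Harke 0.3422, Dorne 0.2570, Carrow 0.1250.
Largest remainders: Eskel, Galen, Farrow receive the extra seats.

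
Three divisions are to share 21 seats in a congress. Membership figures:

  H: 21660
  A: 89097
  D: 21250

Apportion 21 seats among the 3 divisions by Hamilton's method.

H 4, A 14, D 3

Total 132007; standard divisor 132007/21 ≈ 6286.048.
Standard quotas: H 3.4457, A 14.1738, D 3.3805.
Lower quotas: H 3, A 14, D 3 (sum 20, leaving 1 seat).
Remainders in descending order: H 0.4457, D 0.3805, A 0.1738.
Largest remainder: H receives the extra seat.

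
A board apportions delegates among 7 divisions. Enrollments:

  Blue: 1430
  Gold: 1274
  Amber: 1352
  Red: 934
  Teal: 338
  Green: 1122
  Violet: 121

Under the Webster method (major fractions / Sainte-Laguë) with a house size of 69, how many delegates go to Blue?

15

Standard divisor 6571/69 ≈ 95.232; standard quotas: Blue 15.016, Gold 13.378, Amber 14.197, Red 9.808, Teal 3.549, Green 11.782, Violet 1.271.
Rounding to the nearest integer gives Blue 15, Gold 13, Amber 14, Red 10, Teal 4, Green 12, Violet 1 — total 69, matching the house size, so no adjustment is needed.
Blue receives 15.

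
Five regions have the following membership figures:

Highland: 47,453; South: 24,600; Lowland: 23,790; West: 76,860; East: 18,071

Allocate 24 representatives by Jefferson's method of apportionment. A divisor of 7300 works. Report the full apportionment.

Highland: 6; South: 3; Lowland: 3; West: 10; East: 2

With modified divisor 7300: modified quotas Highland 6.500, South 3.370, Lowland 3.259, West 10.529, East 2.475.
Rounding down: Highland 6, South 3, Lowland 3, West 10, East 2 (total 24).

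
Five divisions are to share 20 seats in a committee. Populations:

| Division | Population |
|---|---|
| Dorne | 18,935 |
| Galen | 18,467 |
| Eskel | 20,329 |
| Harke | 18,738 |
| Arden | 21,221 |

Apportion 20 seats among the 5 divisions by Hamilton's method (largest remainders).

Dorne: 4, Galen: 4, Eskel: 4, Harke: 4, Arden: 4

The standard divisor is 97690/20 ≈ 4884.5.
Standard quotas: Dorne 3.8765, Galen 3.7807, Eskel 4.1619, Harke 3.8362, Arden 4.3446.
Lower quotas: Dorne 3, Galen 3, Eskel 4, Harke 3, Arden 4 (sum 17, leaving 3 seats).
Remainders in descending order: Dorne 0.8765, Harke 0.8362, Galen 0.7807, Arden 0.3446, Eskel 0.1619.
The surplus seats go to Dorne, Harke, Galen.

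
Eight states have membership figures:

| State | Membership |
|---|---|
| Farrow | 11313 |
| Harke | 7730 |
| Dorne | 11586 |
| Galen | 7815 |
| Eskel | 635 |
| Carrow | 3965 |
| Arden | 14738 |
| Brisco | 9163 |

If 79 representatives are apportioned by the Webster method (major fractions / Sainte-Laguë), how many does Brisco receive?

11

Standard divisor 66945/79 ≈ 847.405; standard quotas: Farrow 13.350, Harke 9.122, Dorne 13.672, Galen 9.222, Eskel 0.749, Carrow 4.679, Arden 17.392, Brisco 10.813.
Rounding to the nearest integer gives Farrow 13, Harke 9, Dorne 14, Galen 9, Eskel 1, Carrow 5, Arden 17, Brisco 11 — total 79, matching the house size, so no adjustment is needed.
Brisco receives 11.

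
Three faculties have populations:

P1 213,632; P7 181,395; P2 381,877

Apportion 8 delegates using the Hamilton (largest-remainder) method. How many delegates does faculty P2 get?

Total 776904; standard divisor 776904/8 = 97113.
Standard quotas: P1 2.1998, P7 1.8679, P2 3.9323.
Lower quotas: P1 2, P7 1, P2 3 (sum 6, leaving 2 seats).
Remainders in descending order: P2 0.9323, P7 0.8679, P1 0.1998.
The surplus seats go to P2, P7.
P2 receives 4.

4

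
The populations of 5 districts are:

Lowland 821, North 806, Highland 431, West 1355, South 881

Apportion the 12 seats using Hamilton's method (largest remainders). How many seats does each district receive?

Standard divisor: 4294 ÷ 12 ≈ 357.833.
Standard quotas: Lowland 2.294, North 2.252, Highland 1.204, West 3.787, South 2.462.
Lower quotas: Lowland 2, North 2, Highland 1, West 3, South 2 (sum 10, leaving 2 seats).
Remainders in descending order: West 0.787, South 0.462, Lowland 0.294, North 0.252, Highland 0.204.
The surplus seats go to West, South.

Lowland: 2; North: 2; Highland: 1; West: 4; South: 3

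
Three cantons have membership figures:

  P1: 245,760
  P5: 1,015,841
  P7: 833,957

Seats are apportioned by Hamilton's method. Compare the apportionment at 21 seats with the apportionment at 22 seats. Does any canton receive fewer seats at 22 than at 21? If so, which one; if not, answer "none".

At 21 seats: P1 3, P5 10, P7 8.
At 22 seats: P1 2, P5 11, P7 9.
P1 drops from 3 to 2.

P1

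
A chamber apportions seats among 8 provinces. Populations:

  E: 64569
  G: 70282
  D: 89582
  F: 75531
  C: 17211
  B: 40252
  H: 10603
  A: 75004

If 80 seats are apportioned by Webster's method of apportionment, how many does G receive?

Standard divisor 443034/80 ≈ 5537.925; standard quotas: E 11.659, G 12.691, D 16.176, F 13.639, C 3.108, B 7.268, H 1.915, A 13.544.
Rounding to the nearest integer gives 12, 13, 16, 14, 3, 7, 2, 14 = 81 seats, so the divisor must be adjusted.
With modified divisor 5580: modified quotas E 11.572, G 12.595, D 16.054, F 13.536, C 3.084, B 7.214, H 1.900, A 13.442.
Rounding to the nearest integer: E 12, G 13, D 16, F 14, C 3, B 7, H 2, A 13 (total 80).
G receives 13.

13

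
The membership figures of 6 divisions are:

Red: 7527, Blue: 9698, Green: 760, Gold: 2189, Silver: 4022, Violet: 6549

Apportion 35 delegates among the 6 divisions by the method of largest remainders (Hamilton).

Red 9; Blue 11; Green 1; Gold 2; Silver 5; Violet 7

Total 30745; standard divisor 30745/35 ≈ 878.429.
Standard quotas: Red 8.5687, Blue 11.0402, Green 0.8652, Gold 2.4919, Silver 4.5786, Violet 7.4554.
Lower quotas: Red 8, Blue 11, Green 0, Gold 2, Silver 4, Violet 7 (sum 32, leaving 3 seats).
Remainders in descending order: Green 0.8652, Silver 0.5786, Red 0.5687, Gold 0.4919, Violet 0.4554, Blue 0.0402.
The surplus seats go to Green, Silver, Red.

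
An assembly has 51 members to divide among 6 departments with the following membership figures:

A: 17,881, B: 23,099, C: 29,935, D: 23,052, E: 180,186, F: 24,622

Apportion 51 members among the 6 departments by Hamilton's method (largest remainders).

A=3; B=4; C=5; D=4; E=31; F=4

The standard divisor is 298775/51 ≈ 5858.333.
Standard quotas: A 3.0522, B 3.9429, C 5.1098, D 3.9349, E 30.7572, F 4.2029.
Lower quotas: A 3, B 3, C 5, D 3, E 30, F 4 (sum 48, leaving 3 seats).
Remainders in descending order: B 0.9429, D 0.9349, E 0.7572, F 0.2029, C 0.1098, A 0.0522.
The surplus seats go to B, D, E.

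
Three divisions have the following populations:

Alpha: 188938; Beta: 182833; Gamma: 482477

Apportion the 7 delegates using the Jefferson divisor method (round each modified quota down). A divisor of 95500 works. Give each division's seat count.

Alpha 1, Beta 1, Gamma 5

With modified divisor 95500: modified quotas Alpha 1.978, Beta 1.914, Gamma 5.052.
Rounding down: Alpha 1, Beta 1, Gamma 5 (total 7).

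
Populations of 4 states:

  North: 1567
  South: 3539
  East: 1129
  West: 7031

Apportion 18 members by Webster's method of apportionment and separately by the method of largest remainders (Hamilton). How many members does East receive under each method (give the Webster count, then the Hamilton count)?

2 and 1

Webster: North 2, South 5, East 2, West 9.
Hamilton: North 2, South 5, East 1, West 10.
East gets 2 under Webster and 1 under Hamilton.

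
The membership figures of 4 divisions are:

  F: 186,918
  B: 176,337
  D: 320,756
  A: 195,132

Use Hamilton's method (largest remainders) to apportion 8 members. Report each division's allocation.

F 2, B 1, D 3, A 2

Standard divisor: 879143 ÷ 8 ≈ 109892.875.
Standard quotas: F 1.7009, B 1.6046, D 2.9188, A 1.7757.
Lower quotas: F 1, B 1, D 2, A 1 (sum 5, leaving 3 seats).
Remainders in descending order: D 0.9188, A 0.7757, F 0.7009, B 0.6046.
The surplus seats go to D, A, F.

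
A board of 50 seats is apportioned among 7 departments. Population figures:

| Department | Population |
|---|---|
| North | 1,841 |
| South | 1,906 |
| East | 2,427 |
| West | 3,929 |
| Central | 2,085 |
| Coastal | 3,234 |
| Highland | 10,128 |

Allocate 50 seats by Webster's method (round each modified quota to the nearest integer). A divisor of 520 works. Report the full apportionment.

With modified divisor 520: modified quotas North 3.540, South 3.665, East 4.667, West 7.556, Central 4.010, Coastal 6.219, Highland 19.477.
Rounding to the nearest integer: North 4, South 4, East 5, West 8, Central 4, Coastal 6, Highland 19 (total 50).

North: 4; South: 4; East: 5; West: 8; Central: 4; Coastal: 6; Highland: 19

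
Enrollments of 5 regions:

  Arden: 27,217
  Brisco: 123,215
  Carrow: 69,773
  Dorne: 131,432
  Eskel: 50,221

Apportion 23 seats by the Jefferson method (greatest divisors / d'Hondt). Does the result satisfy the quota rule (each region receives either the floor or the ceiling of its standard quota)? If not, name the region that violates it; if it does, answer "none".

none

Standard quotas: Arden 1.558, Brisco 7.052, Carrow 3.993, Dorne 7.522, Eskel 2.874.
Jefferson allocation: Arden 1, Brisco 7, Carrow 4, Dorne 8, Eskel 3.
Every allocation lies between the lower and upper quota.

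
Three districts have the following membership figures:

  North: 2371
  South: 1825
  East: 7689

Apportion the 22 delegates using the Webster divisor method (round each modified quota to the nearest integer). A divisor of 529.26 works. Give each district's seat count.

North: 4; South: 3; East: 15

With modified divisor 529.26: modified quotas North 4.480, South 3.448, East 14.528.
Rounding to the nearest integer: North 4, South 3, East 15 (total 22).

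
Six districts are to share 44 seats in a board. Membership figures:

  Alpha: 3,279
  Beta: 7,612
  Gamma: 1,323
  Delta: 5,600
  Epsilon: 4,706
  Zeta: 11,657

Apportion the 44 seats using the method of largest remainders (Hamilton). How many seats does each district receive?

Alpha: 4, Beta: 10, Gamma: 2, Delta: 7, Epsilon: 6, Zeta: 15

Total 34177; standard divisor 34177/44 ≈ 776.75.
Standard quotas: Alpha 4.2214, Beta 9.7998, Gamma 1.7033, Delta 7.2095, Epsilon 6.0586, Zeta 15.0074.
Lower quotas: Alpha 4, Beta 9, Gamma 1, Delta 7, Epsilon 6, Zeta 15 (sum 42, leaving 2 seats).
Remainders in descending order: Beta 0.7998, Gamma 0.7033, Alpha 0.2214, Delta 0.2095, Epsilon 0.0586, Zeta 0.0074.
The surplus seats go to Beta, Gamma.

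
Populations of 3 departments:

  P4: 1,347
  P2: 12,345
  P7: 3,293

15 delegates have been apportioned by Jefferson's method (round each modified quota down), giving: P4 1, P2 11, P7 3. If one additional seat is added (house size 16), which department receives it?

Priority for the next seat is population ÷ (current seats + 1).
Priorities: P4 673.500, P2 1028.750, P7 823.250.
Highest priority: P2.

P2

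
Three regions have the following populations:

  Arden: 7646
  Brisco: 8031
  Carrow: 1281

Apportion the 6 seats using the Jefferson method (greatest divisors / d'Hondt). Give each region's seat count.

Arden 3; Brisco 3; Carrow 0

Standard divisor 16958/6 ≈ 2826.333; standard quotas: Arden 2.705, Brisco 2.841, Carrow 0.453.
Rounding down gives 2, 2, 0 = 4 seats, so the divisor must be adjusted.
With modified divisor 2300: modified quotas Arden 3.324, Brisco 3.492, Carrow 0.557.
Rounding down: Arden 3, Brisco 3, Carrow 0 (total 6).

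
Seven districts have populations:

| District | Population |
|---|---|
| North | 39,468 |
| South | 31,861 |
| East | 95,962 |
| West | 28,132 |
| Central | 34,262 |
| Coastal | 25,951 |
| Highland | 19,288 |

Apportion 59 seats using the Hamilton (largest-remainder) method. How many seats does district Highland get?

Total 274924; standard divisor 274924/59 ≈ 4659.729.
Standard quotas: North 8.4700, South 6.8375, East 20.5939, West 6.0373, Central 7.3528, Coastal 5.5692, Highland 4.1393.
Lower quotas: North 8, South 6, East 20, West 6, Central 7, Coastal 5, Highland 4 (sum 56, leaving 3 seats).
Remainders in descending order: South 0.8375, East 0.5939, Coastal 0.5692, North 0.4700, Central 0.3528, Highland 0.1393, West 0.0373.
Largest remainders: South, East, Coastal receive the extra seats.
Highland receives 4.

4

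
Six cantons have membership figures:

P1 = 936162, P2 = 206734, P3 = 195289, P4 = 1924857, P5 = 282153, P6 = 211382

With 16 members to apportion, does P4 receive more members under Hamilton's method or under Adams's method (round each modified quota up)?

Hamilton: P1 4, P2 1, P3 1, P4 8, P5 1, P6 1.
Adams: P1 4, P2 1, P3 1, P4 7, P5 2, P6 1.
P4 gets 8 under Hamilton and 7 under Adams.

Hamilton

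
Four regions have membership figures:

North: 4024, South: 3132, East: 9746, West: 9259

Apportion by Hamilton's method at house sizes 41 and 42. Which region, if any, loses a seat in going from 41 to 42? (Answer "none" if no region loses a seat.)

none

At 41 seats: North 6, South 5, East 15, West 15.
At 42 seats: North 6, South 5, East 16, West 15.
No region's allocation decreased.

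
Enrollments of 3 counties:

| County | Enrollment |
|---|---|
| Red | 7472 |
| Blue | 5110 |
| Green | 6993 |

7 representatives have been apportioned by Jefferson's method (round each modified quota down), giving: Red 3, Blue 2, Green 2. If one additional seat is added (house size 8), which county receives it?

Priority for the next seat is population ÷ (current seats + 1).
Priorities: Red 1868.000, Blue 1703.333, Green 2331.000.
Highest priority: Green.

Green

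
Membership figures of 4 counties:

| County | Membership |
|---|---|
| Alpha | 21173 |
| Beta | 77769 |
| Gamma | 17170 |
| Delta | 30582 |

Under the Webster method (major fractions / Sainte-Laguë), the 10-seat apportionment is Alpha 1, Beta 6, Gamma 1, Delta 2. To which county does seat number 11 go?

Priority for the next seat is population ÷ (current seats + 0.5).
Priorities: Alpha 14115.333, Beta 11964.462, Gamma 11446.667, Delta 12232.800.
Highest priority: Alpha.

Alpha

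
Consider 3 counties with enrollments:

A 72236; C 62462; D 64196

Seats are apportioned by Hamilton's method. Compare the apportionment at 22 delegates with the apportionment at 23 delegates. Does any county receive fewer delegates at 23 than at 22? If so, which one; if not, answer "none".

At 22 seats: A 8, C 7, D 7.
At 23 seats: A 8, C 7, D 8.
No county's allocation decreased.

none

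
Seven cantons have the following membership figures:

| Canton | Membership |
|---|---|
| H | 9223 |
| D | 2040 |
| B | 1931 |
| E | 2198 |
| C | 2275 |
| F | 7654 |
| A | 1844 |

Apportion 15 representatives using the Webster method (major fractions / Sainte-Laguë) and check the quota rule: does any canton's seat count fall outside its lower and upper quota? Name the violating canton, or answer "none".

Standard quotas: H 5.093, D 1.126, B 1.066, E 1.214, C 1.256, F 4.226, A 1.018.
Webster allocation: H 5, D 1, B 1, E 1, C 1, F 5, A 1.
Every allocation lies between the lower and upper quota.

none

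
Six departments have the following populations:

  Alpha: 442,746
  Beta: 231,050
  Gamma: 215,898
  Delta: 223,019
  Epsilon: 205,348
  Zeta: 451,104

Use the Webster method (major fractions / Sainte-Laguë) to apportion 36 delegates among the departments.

Standard divisor 1769165/36 ≈ 49143.472; standard quotas: Alpha 9.009, Beta 4.702, Gamma 4.393, Delta 4.538, Epsilon 4.179, Zeta 9.179.
Rounding to the nearest integer gives Alpha 9, Beta 5, Gamma 4, Delta 5, Epsilon 4, Zeta 9 — total 36, matching the house size, so no adjustment is needed.

Alpha: 9, Beta: 5, Gamma: 4, Delta: 5, Epsilon: 4, Zeta: 9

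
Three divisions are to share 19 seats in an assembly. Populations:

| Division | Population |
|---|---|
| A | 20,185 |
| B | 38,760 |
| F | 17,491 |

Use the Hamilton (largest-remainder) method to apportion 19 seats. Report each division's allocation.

The standard divisor is 76436/19 ≈ 4022.947.
Standard quotas: A 5.0175, B 9.6347, F 4.3478.
Lower quotas: A 5, B 9, F 4 (sum 18, leaving 1 seat).
Remainders in descending order: B 0.6347, F 0.3478, A 0.0175.
The surplus seat goes to B.

A: 5, B: 10, F: 4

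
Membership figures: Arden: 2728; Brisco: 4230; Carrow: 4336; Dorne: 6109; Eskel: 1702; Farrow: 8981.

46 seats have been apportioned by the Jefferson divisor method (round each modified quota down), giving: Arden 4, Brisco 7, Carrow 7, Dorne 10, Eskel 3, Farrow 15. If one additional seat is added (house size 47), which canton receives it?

Farrow

Priority for the next seat is population ÷ (current seats + 1).
Priorities: Arden 545.600, Brisco 528.750, Carrow 542.000, Dorne 555.364, Eskel 425.500, Farrow 561.312.
Highest priority: Farrow.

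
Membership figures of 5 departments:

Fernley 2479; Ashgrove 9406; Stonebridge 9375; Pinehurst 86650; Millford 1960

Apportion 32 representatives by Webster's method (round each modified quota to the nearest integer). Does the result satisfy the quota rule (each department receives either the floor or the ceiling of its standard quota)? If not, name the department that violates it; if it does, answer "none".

Standard quotas: Fernley 0.722, Ashgrove 2.740, Stonebridge 2.730, Pinehurst 25.237, Millford 0.571.
Webster allocation: Fernley 1, Ashgrove 3, Stonebridge 3, Pinehurst 24, Millford 1.
Pinehurst has quota 25.237 (lower 25, upper 26) but receives 24 — outside the quota interval.

Pinehurst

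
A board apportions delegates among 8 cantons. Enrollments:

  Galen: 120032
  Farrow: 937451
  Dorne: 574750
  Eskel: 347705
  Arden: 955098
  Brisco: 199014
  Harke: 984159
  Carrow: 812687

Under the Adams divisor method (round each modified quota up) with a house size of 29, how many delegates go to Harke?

Standard divisor 4930896/29 ≈ 170030.897; standard quotas: Galen 0.706, Farrow 5.513, Dorne 3.380, Eskel 2.045, Arden 5.617, Brisco 1.170, Harke 5.788, Carrow 4.780.
Rounding up gives 1, 6, 4, 3, 6, 2, 6, 5 = 33 seats, so the divisor must be adjusted.
With modified divisor 194200: modified quotas Galen 0.618, Farrow 4.827, Dorne 2.960, Eskel 1.790, Arden 4.918, Brisco 1.025, Harke 5.068, Carrow 4.185.
Rounding up: Galen 1, Farrow 5, Dorne 3, Eskel 2, Arden 5, Brisco 2, Harke 6, Carrow 5 (total 29).
Harke receives 6.

6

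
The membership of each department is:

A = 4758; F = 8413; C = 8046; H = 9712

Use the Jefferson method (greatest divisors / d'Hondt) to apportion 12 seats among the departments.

Standard divisor 30929/12 ≈ 2577.417; standard quotas: A 1.846, F 3.264, C 3.122, H 3.768.
Rounding down gives 1, 3, 3, 3 = 10 seats, so the divisor must be adjusted.
With modified divisor 2200: modified quotas A 2.163, F 3.824, C 3.657, H 4.415.
Rounding down: A 2, F 3, C 3, H 4 (total 12).

A 2; F 3; C 3; H 4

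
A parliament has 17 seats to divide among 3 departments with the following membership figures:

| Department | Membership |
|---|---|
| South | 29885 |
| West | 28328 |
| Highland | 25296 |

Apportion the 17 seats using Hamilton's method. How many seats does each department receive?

South 6, West 6, Highland 5

Standard divisor: 83509 ÷ 17 ≈ 4912.294.
Standard quotas: South 6.0837, West 5.7668, Highland 5.1495.
Lower quotas: South 6, West 5, Highland 5 (sum 16, leaving 1 seat).
Remainders in descending order: West 0.7668, Highland 0.1495, South 0.0837.
Largest remainder: West receives the extra seat.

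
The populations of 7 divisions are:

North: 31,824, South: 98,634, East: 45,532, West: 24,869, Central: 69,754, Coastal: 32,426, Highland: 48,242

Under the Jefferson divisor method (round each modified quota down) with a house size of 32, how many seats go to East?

Standard divisor 351281/32 ≈ 10977.531; standard quotas: North 2.899, South 8.985, East 4.148, West 2.265, Central 6.354, Coastal 2.954, Highland 4.395.
Rounding down gives 2, 8, 4, 2, 6, 2, 4 = 28 seats, so the divisor must be adjusted.
With modified divisor 9900: modified quotas North 3.215, South 9.963, East 4.599, West 2.512, Central 7.046, Coastal 3.275, Highland 4.873.
Rounding down: North 3, South 9, East 4, West 2, Central 7, Coastal 3, Highland 4 (total 32).
East receives 4.

4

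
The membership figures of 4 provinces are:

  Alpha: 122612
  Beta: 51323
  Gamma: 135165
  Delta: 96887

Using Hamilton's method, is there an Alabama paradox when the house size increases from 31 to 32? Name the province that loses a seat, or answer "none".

At 31 seats: Alpha 9, Beta 4, Gamma 10, Delta 8.
At 32 seats: Alpha 10, Beta 4, Gamma 11, Delta 7.
Delta drops from 8 to 7.

Delta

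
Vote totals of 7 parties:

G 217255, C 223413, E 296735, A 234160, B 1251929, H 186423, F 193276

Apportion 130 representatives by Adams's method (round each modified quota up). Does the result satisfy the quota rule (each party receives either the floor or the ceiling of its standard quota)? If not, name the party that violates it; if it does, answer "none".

B

Standard quotas: G 10.849, C 11.157, E 14.819, A 11.694, B 62.520, H 9.310, F 9.652.
Adams allocation: G 11, C 11, E 15, A 12, B 61, H 10, F 10.
B has quota 62.520 (lower 62, upper 63) but receives 61 — outside the quota interval.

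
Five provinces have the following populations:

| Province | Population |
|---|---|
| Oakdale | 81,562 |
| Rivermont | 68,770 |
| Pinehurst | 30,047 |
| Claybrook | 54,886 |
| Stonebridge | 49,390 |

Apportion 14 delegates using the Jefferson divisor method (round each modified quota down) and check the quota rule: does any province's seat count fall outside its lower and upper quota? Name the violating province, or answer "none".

none

Standard quotas: Oakdale 4.011, Rivermont 3.382, Pinehurst 1.478, Claybrook 2.699, Stonebridge 2.429.
Jefferson allocation: Oakdale 4, Rivermont 4, Pinehurst 1, Claybrook 3, Stonebridge 2.
Every allocation lies between the lower and upper quota.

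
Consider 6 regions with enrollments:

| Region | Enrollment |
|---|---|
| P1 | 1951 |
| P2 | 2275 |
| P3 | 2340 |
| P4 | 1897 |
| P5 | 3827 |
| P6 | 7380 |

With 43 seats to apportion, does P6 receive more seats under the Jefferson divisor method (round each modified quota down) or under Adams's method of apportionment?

Jefferson

Jefferson: P1 4, P2 5, P3 5, P4 4, P5 8, P6 17.
Adams: P1 5, P2 5, P3 5, P4 4, P5 8, P6 16.
P6 gets 17 under Jefferson and 16 under Adams.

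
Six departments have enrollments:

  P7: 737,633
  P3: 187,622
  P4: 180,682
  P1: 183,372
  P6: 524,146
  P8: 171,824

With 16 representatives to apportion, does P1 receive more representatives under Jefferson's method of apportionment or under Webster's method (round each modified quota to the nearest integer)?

Webster

Jefferson: P7 7, P3 1, P4 1, P1 1, P6 5, P8 1.
Webster: P7 6, P3 2, P4 1, P1 2, P6 4, P8 1.
P1 gets 1 under Jefferson and 2 under Webster.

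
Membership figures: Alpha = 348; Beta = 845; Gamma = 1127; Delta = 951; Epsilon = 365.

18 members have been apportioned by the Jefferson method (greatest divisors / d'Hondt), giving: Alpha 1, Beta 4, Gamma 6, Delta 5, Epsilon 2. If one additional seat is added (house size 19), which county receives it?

Priority for the next seat is population ÷ (current seats + 1).
Priorities: Alpha 174.000, Beta 169.000, Gamma 161.000, Delta 158.500, Epsilon 121.667.
Highest priority: Alpha.

Alpha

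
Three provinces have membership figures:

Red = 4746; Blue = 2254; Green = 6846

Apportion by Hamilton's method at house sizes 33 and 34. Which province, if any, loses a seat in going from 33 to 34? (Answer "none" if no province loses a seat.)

At 33 seats: Red 11, Blue 6, Green 16.
At 34 seats: Red 12, Blue 5, Green 17.
Blue drops from 6 to 5.

Blue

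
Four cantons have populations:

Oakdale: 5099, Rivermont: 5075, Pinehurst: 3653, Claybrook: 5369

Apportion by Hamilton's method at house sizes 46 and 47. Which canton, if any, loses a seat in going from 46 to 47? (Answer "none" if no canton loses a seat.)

At 46 seats: Oakdale 12, Rivermont 12, Pinehurst 9, Claybrook 13.
At 47 seats: Oakdale 13, Rivermont 12, Pinehurst 9, Claybrook 13.
No canton's allocation decreased.

none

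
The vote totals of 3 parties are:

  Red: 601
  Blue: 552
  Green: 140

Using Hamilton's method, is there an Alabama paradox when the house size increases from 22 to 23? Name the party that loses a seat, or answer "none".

none

At 22 seats: Red 10, Blue 10, Green 2.
At 23 seats: Red 11, Blue 10, Green 2.
No party's allocation decreased.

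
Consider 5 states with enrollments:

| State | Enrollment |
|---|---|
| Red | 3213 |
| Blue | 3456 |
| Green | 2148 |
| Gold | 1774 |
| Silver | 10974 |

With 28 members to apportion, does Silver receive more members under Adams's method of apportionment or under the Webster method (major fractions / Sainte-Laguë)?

Adams: Red 4, Blue 5, Green 3, Gold 3, Silver 13.
Webster: Red 4, Blue 5, Green 3, Gold 2, Silver 14.
Silver gets 13 under Adams and 14 under Webster.

Webster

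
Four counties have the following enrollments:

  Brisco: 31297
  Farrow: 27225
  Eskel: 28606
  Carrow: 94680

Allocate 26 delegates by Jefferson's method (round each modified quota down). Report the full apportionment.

Standard divisor 181808/26 ≈ 6992.615; standard quotas: Brisco 4.476, Farrow 3.893, Eskel 4.091, Carrow 13.540.
Rounding down gives 4, 3, 4, 13 = 24 seats, so the divisor must be adjusted.
With modified divisor 6500: modified quotas Brisco 4.815, Farrow 4.188, Eskel 4.401, Carrow 14.566.
Rounding down: Brisco 4, Farrow 4, Eskel 4, Carrow 14 (total 26).

Brisco 4; Farrow 4; Eskel 4; Carrow 14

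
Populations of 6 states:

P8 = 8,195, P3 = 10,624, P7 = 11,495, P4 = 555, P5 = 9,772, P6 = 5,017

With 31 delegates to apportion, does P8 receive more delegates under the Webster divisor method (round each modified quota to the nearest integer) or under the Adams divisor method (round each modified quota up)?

Webster: P8 6, P3 7, P7 8, P4 0, P5 7, P6 3.
Adams: P8 5, P3 7, P7 8, P4 1, P5 6, P6 4.
P8 gets 6 under Webster and 5 under Adams.

Webster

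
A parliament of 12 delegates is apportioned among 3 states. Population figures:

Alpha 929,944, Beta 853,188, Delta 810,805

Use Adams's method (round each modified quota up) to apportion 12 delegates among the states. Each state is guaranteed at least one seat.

Standard divisor 2593937/12 ≈ 216161.417; standard quotas: Alpha 4.302, Beta 3.947, Delta 3.751.
Rounding up gives 5, 4, 4 = 13 seats, so the divisor must be adjusted.
With modified divisor 251400: modified quotas Alpha 3.699, Beta 3.394, Delta 3.225.
Rounding up: Alpha 4, Beta 4, Delta 4 (total 12).

Alpha: 4, Beta: 4, Delta: 4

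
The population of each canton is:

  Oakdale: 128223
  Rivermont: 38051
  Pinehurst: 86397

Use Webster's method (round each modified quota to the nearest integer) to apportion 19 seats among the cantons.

Oakdale 10, Rivermont 3, Pinehurst 6

Standard divisor 252671/19 ≈ 13298.474; standard quotas: Oakdale 9.642, Rivermont 2.861, Pinehurst 6.497.
Rounding to the nearest integer gives Oakdale 10, Rivermont 3, Pinehurst 6 — total 19, matching the house size, so no adjustment is needed.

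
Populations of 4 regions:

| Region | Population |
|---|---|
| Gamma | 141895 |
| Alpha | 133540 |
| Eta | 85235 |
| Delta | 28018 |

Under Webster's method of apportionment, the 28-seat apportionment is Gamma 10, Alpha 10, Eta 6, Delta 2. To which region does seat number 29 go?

Gamma

Priority for the next seat is population ÷ (current seats + 0.5).
Priorities: Gamma 13513.810, Alpha 12718.095, Eta 13113.077, Delta 11207.200.
Highest priority: Gamma.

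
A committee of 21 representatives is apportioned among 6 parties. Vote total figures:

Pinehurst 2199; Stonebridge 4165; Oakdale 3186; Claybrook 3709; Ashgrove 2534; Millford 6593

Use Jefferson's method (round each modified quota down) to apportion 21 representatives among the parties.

Standard divisor 22386/21 ≈ 1066; standard quotas: Pinehurst 2.063, Stonebridge 3.907, Oakdale 2.989, Claybrook 3.479, Ashgrove 2.377, Millford 6.185.
Rounding down gives 2, 3, 2, 3, 2, 6 = 18 seats, so the divisor must be adjusted.
With modified divisor 935: modified quotas Pinehurst 2.352, Stonebridge 4.455, Oakdale 3.407, Claybrook 3.967, Ashgrove 2.710, Millford 7.051.
Rounding down: Pinehurst 2, Stonebridge 4, Oakdale 3, Claybrook 3, Ashgrove 2, Millford 7 (total 21).

Pinehurst=2; Stonebridge=4; Oakdale=3; Claybrook=3; Ashgrove=2; Millford=7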